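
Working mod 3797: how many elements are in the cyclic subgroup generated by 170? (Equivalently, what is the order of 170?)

3796

The order of 170 must divide p − 1 = 3796 = 2^2 · 13 · 73.
Divisors: 1, 2, 4, 13, 26, 52, 73, 146, 292, 949, 1898, 3796.
Check each in increasing order: 170^1 ≡ 170;  170^2 ≡ 2321;  170^4 ≡ 2895;  170^13 ≡ 3031;  170^26 ≡ 2018;  170^52 ≡ 1940;  170^73 ≡ 2832;  170^146 ≡ 960;  170^292 ≡ 2726;  170^949 ≡ 3055;  170^1898 ≡ 3796;  170^3796 ≡ 1.
Smallest exponent giving 1 is 3796.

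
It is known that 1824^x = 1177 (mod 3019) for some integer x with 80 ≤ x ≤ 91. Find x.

84

Compute 1824^80 mod 3019 = 973, then multiply by 1824 repeatedly:
  1824^80=973  1824^81=2599  1824^82=746  1824^83=2154  1824^84=1177
Found 1177 at exponent 84.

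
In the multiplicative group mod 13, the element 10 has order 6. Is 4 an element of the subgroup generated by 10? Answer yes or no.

yes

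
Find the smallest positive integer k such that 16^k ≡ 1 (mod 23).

11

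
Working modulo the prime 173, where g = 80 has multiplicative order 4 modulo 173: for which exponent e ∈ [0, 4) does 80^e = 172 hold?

Successive powers of 80 modulo 173:
  80^0=1  80^1=80  80^2=172
So 80^2 ≡ 172 (mod 173), giving e = 2.

2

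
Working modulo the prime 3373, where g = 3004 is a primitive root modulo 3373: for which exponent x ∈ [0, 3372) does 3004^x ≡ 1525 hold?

911

Baby-step giant-step with m = ceil(sqrt(3372)) = 59.
Baby table (3004^j mod 3373 for j=0..58):
  0:1  1:3004  2:1241  3:799  4:1993  5:3270  6:904  7:351
  8:2028  9:474  10:490  11:1332  12:950  13:242  14:1773  15:125
  16:1097  17:3340  18:2058  19:2896  20:617  21:1691  22:26  23:525
  24:1909  25:536  26:1223  27:695  28:3266  29:2380  30:2133  31:2205
  32:2621  33:902  34:1089  35:2919  36:2249  37:3250  38:1538  39:2515
  40:2913  41:1090  42:2550  43:117  44:676  45:158  46:2412  47:444
  48:1441  49:1205  50:591  51:1166  52:1490  53:3362  54:686  55:3214
  56:1330  57:1688  58:1133
Giant step factor: 3004^(-59) ≡ 2178 (mod 3373).
Scan 1525·2178^i mod 3373 for i = 0, 1, …:
  i=0: 1525   i=1: 2418   i=2: 1151   i=3: 739
  i=4: 621   i=5: 3338   i=6: 1349   i=7: 239
  i=8: 1100   i=9: 970     …   i=14: 1526
  i=15: 1223
Match at i=15, j=26: x = 15·59 + 26 = 911.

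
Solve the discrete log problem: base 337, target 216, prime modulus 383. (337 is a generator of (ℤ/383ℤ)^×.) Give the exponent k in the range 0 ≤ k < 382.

60

Baby-step giant-step with m = ceil(sqrt(382)) = 20.
Baby table (337^j mod 383 for j=0..19):
  0:1  1:337  2:201  3:329  4:186  5:253  6:235  7:297
  8:126  9:332  10:48  11:90  12:73  13:89  14:119  15:271
  16:173  17:85  18:303  19:233
Giant step factor: 337^(-20) ≡ 64 (mod 383).
Scan 216·64^i mod 383 for i = 0, 1, …:
  i=0: 216   i=1: 36   i=2: 6   i=3: 1
Match at i=3, j=0: k = 3·20 + 0 = 60.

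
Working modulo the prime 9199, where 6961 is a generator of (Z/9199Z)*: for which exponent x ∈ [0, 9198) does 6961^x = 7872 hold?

Baby-step giant-step with m = ceil(sqrt(9198)) = 96.
Baby table (6961^j mod 9199 for j=0..95):
  0:1  1:6961  2:4388  3:4188  4:1037  5:6541  6:6050  7:1028
  8:8285  9:3354  10:132  11:8151  12:8878  13:876  14:8098  15:7905
  16:7486  17:6910  18:8138  19:1176  20:8225  21:8848  22:3623  23:5244
  24:1852  25:3973  26:3859  27:1419  28:7132  29:8048  30:218  31:8862
  32:9087  33:2283  34:5290  35:93  36:3443  37:3328  38:3126  39:4451
  40:1179  41:1511  42:3614  43:6988  44:8355  45:3077  46:3725  47:6943
  48:7876  49:7995  50:8444  51:6273  52:7899  53:2516  54:8179  55:1408
  56:4153  57:5775  58:145  59:6654  60:1529  61:126  62:3181  63:948
  64:3345  65:1876  66:5455  67:7982  68:742  69:4423  70:8649  71:7433
  72:5937  73:5549  74:9187  75:8458  76:2538  77:4938  78:5954  79:4299
  80:992  81:6062  82:1769  83:5747  84:7615  85:3377  86:3852  87:7886
  88:4013  89:6329  90:2158  91:9070  92:3533  93:4286  94:2489  95:4212
Giant step factor: 6961^(-96) ≡ 4846 (mod 9199).
Scan 7872·4846^i mod 9199 for i = 0, 1, …:
  i=0: 7872   i=1: 8658   i=2: 29   i=3: 2549
  i=4: 7396   i=5: 1712   i=6: 8053   i=7: 2680
  i=8: 7491   i=9: 2132     …   i=18: 1344
  i=19: 132
Match at i=19, j=10: x = 19·96 + 10 = 1834.

1834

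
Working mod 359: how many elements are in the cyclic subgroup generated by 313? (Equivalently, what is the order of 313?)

358

The order of 313 must divide p − 1 = 358 = 2 · 179.
Divisors: 1, 2, 179, 358.
Check each in increasing order: 313^1 ≡ 313;  313^2 ≡ 321;  313^179 ≡ 358;  313^358 ≡ 1.
Smallest exponent giving 1 is 358.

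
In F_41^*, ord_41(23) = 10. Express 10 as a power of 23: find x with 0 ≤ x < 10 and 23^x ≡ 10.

8

Successive powers of 23 modulo 41:
  23^0=1  23^1=23  23^2=37  23^3=31  23^4=16  23^5=40
  23^6=18  23^7=4  23^8=10
So 23^8 ≡ 10 (mod 41), giving x = 8.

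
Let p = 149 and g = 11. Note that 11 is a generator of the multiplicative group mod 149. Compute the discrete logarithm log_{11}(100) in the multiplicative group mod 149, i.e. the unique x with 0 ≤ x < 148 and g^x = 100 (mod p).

6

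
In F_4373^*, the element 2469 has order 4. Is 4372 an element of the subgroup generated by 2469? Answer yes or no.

⟨2469⟩ has order 4; its elements mod 4373 are {1, 1904, 2469, 4372}.
4372 is in this set.

yes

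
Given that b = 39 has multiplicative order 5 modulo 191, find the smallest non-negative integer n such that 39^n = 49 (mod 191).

Successive powers of 39 modulo 191:
  39^0=1  39^1=39  39^2=184  39^3=109  39^4=49
So 39^4 ≡ 49 (mod 191), giving n = 4.

4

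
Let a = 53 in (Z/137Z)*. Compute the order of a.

136

The order of 53 must divide p − 1 = 136 = 2^3 · 17.
Divisors: 1, 2, 4, 8, 17, 34, 68, 136.
Check each in increasing order: 53^1 ≡ 53;  53^2 ≡ 69;  53^4 ≡ 103;  53^8 ≡ 60;  53^17 ≡ 96;  53^34 ≡ 37;  53^68 ≡ 136;  53^136 ≡ 1.
Smallest exponent giving 1 is 136.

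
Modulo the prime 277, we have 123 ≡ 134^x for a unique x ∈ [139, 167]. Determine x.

Compute 134^139 mod 277 = 143, then multiply by 134 repeatedly:
  134^139=143  134^140=49  134^141=195  134^142=92  134^143=140
  134^144=201  134^145=65  134^146=123
Found 123 at exponent 146.

146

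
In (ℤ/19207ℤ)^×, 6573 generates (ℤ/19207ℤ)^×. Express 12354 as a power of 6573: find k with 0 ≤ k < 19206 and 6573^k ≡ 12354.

15338

Baby-step giant-step with m = ceil(sqrt(19206)) = 139.
Baby table (6573^j mod 19207 for j=0..138):
  0:1  1:6573  2:7786  3:9930  4:4504  5:6805  6:15369  7:10824
  8:3424  9:14555  10:19155  11:3930  12:17682  13:2229  14:15483  15:11073
  16:7506  17:13362  18:14022  19:11420  20:2704  21:6917  22:2472  23:18541
  24:1578  25:414  26:13035  27:15835  28:722  29:1577  30:13048  31:5249
  32:5905  33:15425  34:13979  35:16886  36:13632  37:2481  38:870  39:14031
  40:12956  41:15157  42:252  43:4594  44:2958  45:5450  46:1795  47:5437
  48:12381  49:254  50:17740  51:18530  52:6103  53:10803  54:19047  55:4705
  56:2695  57:5381  58:9226  59:5999  60:18663  61:15997  62:9163  63:14454
  64:8320  65:5031  66:13516  67:8293  68:423  69:14571  70:9081  71:13264
  72:3699  73:16672  74:9121  75:7286  76:7827  77:10525  78:16418  79:10588
  80:7963  81:1724  82:18929  83:16578  84:5883  85:5268  86:15550  87:9703
  88:10579  89:6427  90:8478  91:6387  92:14456  93:2259  94:1396  95:14169
  96:17301  97:14033  98:6895  99:11522  100:905  101:13602  102:16568  103:16981
  104:4236  105:12285  106:3077  107:150  108:6393  109:15480  110:10561  111:3355
  112:2779  113:510  114:10212  115:14218  116:12859  117:11407  118:13290  119:1734
  120:7831  121:17610  122:9148  123:11894  124:6772  125:9737  126:3577  127:2253
  128:372  129:5867  130:15342  131:6216  132:4479  133:15343  134:12789  135:12265
  136:6066  137:17293  138:19070
Giant step factor: 6573^(-139) ≡ 6319 (mod 19207).
Scan 12354·6319^i mod 19207 for i = 0, 1, …:
  i=0: 12354   i=1: 7678   i=2: 400   i=3: 11483
  i=4: 16238   i=5: 4128   i=6: 1726   i=7: 16225
  i=8: 18016   i=9: 3215     …   i=109: 3616
  i=110: 12381
Match at i=110, j=48: k = 110·139 + 48 = 15338.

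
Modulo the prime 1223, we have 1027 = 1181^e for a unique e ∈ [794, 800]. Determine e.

Compute 1181^794 mod 1223 = 820, then multiply by 1181 repeatedly:
  1181^794=820  1181^795=1027
Found 1027 at exponent 795.

795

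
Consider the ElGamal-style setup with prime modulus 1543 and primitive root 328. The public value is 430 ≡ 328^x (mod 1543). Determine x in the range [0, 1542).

1054

Baby-step giant-step with m = ceil(sqrt(1542)) = 40.
Baby table (328^j mod 1543 for j=0..39):
  0:1  1:328  2:1117  3:685  4:945  5:1360  6:153  7:808
  8:1171  9:1424  10:1086  11:1318  12:264  13:184  14:175  15:309
  16:1057  17:1064  18:274  19:378  20:544  21:987  22:1249  23:777
  24:261  25:743  26:1453  27:1340  28:1308  29:70  30:1358  31:1040
  32:117  33:1344  34:1077  35:1452  36:1012  37:191  38:928  39:413
Giant step factor: 328^(-40) ≡ 1191 (mod 1543).
Scan 430·1191^i mod 1543 for i = 0, 1, …:
  i=0: 430   i=1: 1397   i=2: 473   i=3: 148
  i=4: 366   i=5: 780   i=6: 94   i=7: 858
  i=8: 412   i=9: 18     …   i=25: 1091
  i=26: 175
Match at i=26, j=14: x = 26·40 + 14 = 1054.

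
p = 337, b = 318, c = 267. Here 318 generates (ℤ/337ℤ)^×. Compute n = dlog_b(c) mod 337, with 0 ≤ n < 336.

43

Baby-step giant-step with m = ceil(sqrt(336)) = 19.
Baby table (318^j mod 337 for j=0..18):
  0:1  1:318  2:24  3:218  4:239  5:177  6:7  7:204
  8:168  9:178  10:325  11:228  12:49  13:80  14:165  15:235
  16:253  17:248  18:6
Giant step factor: 318^(-19) ≡ 269 (mod 337).
Scan 267·269^i mod 337 for i = 0, 1, …:
  i=0: 267   i=1: 42   i=2: 177
Match at i=2, j=5: n = 2·19 + 5 = 43.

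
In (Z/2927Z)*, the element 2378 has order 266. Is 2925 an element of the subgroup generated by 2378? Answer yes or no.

2925 ∈ ⟨2378⟩ iff 2925^266 ≡ 1 (mod 2927), since |⟨2378⟩| = 266.
2925^266 mod 2927 = 1349.
Since 1349 ≠ 1, 2925 does not lie in the subgroup.

no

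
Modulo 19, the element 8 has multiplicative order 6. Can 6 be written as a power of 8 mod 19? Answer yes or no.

no

6 ∈ ⟨8⟩ iff 6^6 ≡ 1 (mod 19), since |⟨8⟩| = 6.
6^6 mod 19 = 11.
Since 11 ≠ 1, 6 does not lie in the subgroup.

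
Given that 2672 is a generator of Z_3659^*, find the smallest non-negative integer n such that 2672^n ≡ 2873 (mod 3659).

Baby-step giant-step with m = ceil(sqrt(3658)) = 61.
Baby table (2672^j mod 3659 for j=0..60):
  0:1  1:2672  2:875  3:3558  4:894  5:3100  6:2883  7:1181
  8:1574  9:1537  10:1466  11:2022  12:2100  13:1953  14:682  15:122
  16:333  17:639  18:2314  19:2957  20:1323  21:462  22:1381  23:1760
  24:905  25:3220  26:1531  27:70  28:431  29:2706  30:248  31:377
  32:1119  33:565  34:2172  35:410  36:1479  37:168  38:2498  39:640
  40:1327  41:173  42:1222  43:1356  44:822  45:984  46:2086  47:1135
  48:3068  49:1536  50:2453  51:1147  52:2201  53:1059  54:1241  55:898
  56:2811  57:2724  58:777  59:1491  60:2960
Giant step factor: 2672^(-61) ≡ 1070 (mod 3659).
Scan 2873·1070^i mod 3659 for i = 0, 1, …:
  i=0: 2873   i=1: 550   i=2: 3060   i=3: 3054
  i=4: 293   i=5: 2495   i=6: 2239   i=7: 2744
  i=8: 1562   i=9: 2836     …   i=43: 638
  i=44: 2086
Match at i=44, j=46: n = 44·61 + 46 = 2730.

2730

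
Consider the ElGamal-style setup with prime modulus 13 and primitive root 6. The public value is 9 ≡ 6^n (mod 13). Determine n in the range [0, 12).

4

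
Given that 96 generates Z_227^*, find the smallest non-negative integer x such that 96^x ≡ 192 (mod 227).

196

Baby-step giant-step with m = ceil(sqrt(226)) = 16.
Baby table (96^j mod 227 for j=0..15):
  0:1  1:96  2:136  3:117  4:109  5:22  6:69  7:41
  8:77  9:128  10:30  11:156  12:221  13:105  14:92  15:206
Giant step factor: 96^(-16) ≡ 185 (mod 227).
Scan 192·185^i mod 227 for i = 0, 1, …:
  i=0: 192   i=1: 108   i=2: 4   i=3: 59
  i=4: 19   i=5: 110   i=6: 147   i=7: 182
  i=8: 74   i=9: 70   i=10: 11   i=11: 219
  i=12: 109
Match at i=12, j=4: x = 12·16 + 4 = 196.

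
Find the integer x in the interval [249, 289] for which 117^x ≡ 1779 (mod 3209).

270

Compute 117^249 mod 3209 = 2467, then multiply by 117 repeatedly:
  117^249=2467  117^250=3038  117^251=2456  117^252=1751  117^253=2700
  117^254=1418  117^255=2247  117^256=2970  117^257=918  117^258=1509
  117^259=58  117^260=368  117^261=1339  117^262=2631  117^263=2972
  117^264=1152  117^265=6  117^266=702  117^267=1909  117^268=1932
  117^269=1414  117^270=1779
Found 1779 at exponent 270.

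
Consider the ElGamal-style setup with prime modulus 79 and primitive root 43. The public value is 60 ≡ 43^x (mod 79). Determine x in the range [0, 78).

11

Baby-step giant-step with m = ceil(sqrt(78)) = 9.
Baby table (43^j mod 79 for j=0..8):
  0:1  1:43  2:32  3:33  4:76  5:29  6:62  7:59
  8:9
Giant step factor: 43^(-9) ≡ 69 (mod 79).
Scan 60·69^i mod 79 for i = 0, 1, …:
  i=0: 60   i=1: 32
Match at i=1, j=2: x = 1·9 + 2 = 11.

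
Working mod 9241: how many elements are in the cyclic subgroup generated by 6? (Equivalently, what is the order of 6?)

70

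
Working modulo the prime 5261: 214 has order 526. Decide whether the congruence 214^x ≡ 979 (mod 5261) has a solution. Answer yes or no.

yes

979 ∈ ⟨214⟩ iff 979^526 ≡ 1 (mod 5261), since |⟨214⟩| = 526.
979^526 mod 5261 = 1.
Since 1 = 1, 979 lies in the subgroup.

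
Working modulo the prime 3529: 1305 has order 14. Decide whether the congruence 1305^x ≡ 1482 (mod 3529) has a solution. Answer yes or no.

yes

1482 ∈ ⟨1305⟩ iff 1482^14 ≡ 1 (mod 3529), since |⟨1305⟩| = 14.
1482^14 mod 3529 = 1.
Since 1 = 1, 1482 lies in the subgroup.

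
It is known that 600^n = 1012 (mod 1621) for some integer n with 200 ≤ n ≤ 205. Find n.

201

Compute 600^200 mod 1621 = 1158, then multiply by 600 repeatedly:
  600^200=1158  600^201=1012
Found 1012 at exponent 201.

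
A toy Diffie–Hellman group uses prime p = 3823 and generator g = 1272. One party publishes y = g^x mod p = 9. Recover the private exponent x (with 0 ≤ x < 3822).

Baby-step giant-step with m = ceil(sqrt(3822)) = 62.
Baby table (1272^j mod 3823 for j=0..61):
  0:1  1:1272  2:855  3:1828  4:832  5:3156  6:282  7:3165
  8:261  9:3214  10:1421  11:3056  12:3064  13:1771  14:965  15:297
  16:3130  17:1617  18:50  19:2432  20:697  21:3471  22:3370  23:1057
  24:2631  25:1507  26:1581  27:134  28:2236  29:3703  30:280  31:621
  32:2374  33:3381  34:3580  35:567  36:2500  37:3087  38:443  39:1515
  40:288  41:3151  42:1568  43:2713  44:2590  45:2877  46:933  47:1646
  48:2531  49:466  50:187  51:838  52:3142  53:1589  54:2664  55:1430
  56:3035  57:3113  58:2931  59:807  60:1940  61:1845
Giant step factor: 1272^(-62) ≡ 579 (mod 3823).
Scan 9·579^i mod 3823 for i = 0, 1, …:
  i=0: 9   i=1: 1388   i=2: 822   i=3: 1886
  i=4: 2439   i=5: 1494   i=6: 1028   i=7: 2647
  i=8: 3413   i=9: 3459   i=10: 3332   i=11: 2436
  i=12: 3580
Match at i=12, j=34: x = 12·62 + 34 = 778.

778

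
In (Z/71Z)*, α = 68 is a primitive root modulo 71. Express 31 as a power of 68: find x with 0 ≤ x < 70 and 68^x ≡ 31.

61

Baby-step giant-step with m = ceil(sqrt(70)) = 9.
Baby table (68^j mod 71 for j=0..8):
  0:1  1:68  2:9  3:44  4:10  5:41  6:19  7:14
  8:29
Giant step factor: 68^(-9) ≡ 31 (mod 71).
Scan 31·31^i mod 71 for i = 0, 1, …:
  i=0: 31   i=1: 38   i=2: 42   i=3: 24
  i=4: 34   i=5: 60   i=6: 14
Match at i=6, j=7: x = 6·9 + 7 = 61.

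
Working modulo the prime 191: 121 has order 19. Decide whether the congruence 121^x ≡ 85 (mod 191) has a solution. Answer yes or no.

no

⟨121⟩ has order 19; its elements mod 191 are {1, 5, 6, 25, 30, 32, 36, 52, 69, 107, 121, 125, 136, 150, 153, 154, 160, 177, 180}.
85 is not in this set.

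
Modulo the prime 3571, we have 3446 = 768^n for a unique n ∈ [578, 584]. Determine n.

Compute 768^578 mod 3571 = 3343, then multiply by 768 repeatedly:
  768^578=3343  768^579=3446
Found 3446 at exponent 579.

579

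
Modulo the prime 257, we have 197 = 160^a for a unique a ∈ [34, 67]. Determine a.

40

Compute 160^34 mod 257 = 143, then multiply by 160 repeatedly:
  160^34=143  160^35=7  160^36=92  160^37=71  160^38=52
  160^39=96  160^40=197
Found 197 at exponent 40.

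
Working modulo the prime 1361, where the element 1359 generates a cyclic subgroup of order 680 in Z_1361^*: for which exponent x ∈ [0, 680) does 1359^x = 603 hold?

263

Baby-step giant-step with m = ceil(sqrt(680)) = 27.
Baby table (1359^j mod 1361 for j=0..26):
  0:1  1:1359  2:4  3:1353  4:16  5:1329  6:64  7:1233
  8:256  9:849  10:1024  11:674  12:13  13:1335  14:52  15:1257
  16:208  17:945  18:832  19:1058  20:606  21:149  22:1063  23:596
  24:169  25:1023  26:676
Giant step factor: 1359^(-27) ≡ 605 (mod 1361).
Scan 603·605^i mod 1361 for i = 0, 1, …:
  i=0: 603   i=1: 67   i=2: 1066   i=3: 1177
  i=4: 282   i=5: 485   i=6: 810   i=7: 90
  i=8: 10   i=9: 606
Match at i=9, j=20: x = 9·27 + 20 = 263.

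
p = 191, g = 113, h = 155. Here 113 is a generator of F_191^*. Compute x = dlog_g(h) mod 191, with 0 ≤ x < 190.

85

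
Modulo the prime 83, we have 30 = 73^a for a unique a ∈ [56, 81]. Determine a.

68

Compute 73^56 mod 83 = 28, then multiply by 73 repeatedly:
  73^56=28  73^57=52  73^58=61  73^59=54  73^60=41
  73^61=5  73^62=33  73^63=2  73^64=63  73^65=34
  73^66=75  73^67=80  73^68=30
Found 30 at exponent 68.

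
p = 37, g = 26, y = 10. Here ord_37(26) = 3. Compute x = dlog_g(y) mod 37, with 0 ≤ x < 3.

2

Successive powers of 26 modulo 37:
  26^0=1  26^1=26  26^2=10
So 26^2 ≡ 10 (mod 37), giving x = 2.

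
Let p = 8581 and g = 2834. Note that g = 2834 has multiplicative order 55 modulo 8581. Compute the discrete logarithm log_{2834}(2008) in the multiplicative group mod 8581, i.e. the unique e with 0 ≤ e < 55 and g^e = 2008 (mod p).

30

Successive powers of 2834 modulo 8581:
  2834^0=1  2834^1=2834  2834^2=8321  2834^3=1126  2834^4=7533  2834^5=7575
  2834^6=6469  2834^7=4130  2834^8=8517  2834^9=7406  2834^10=8059  2834^11=5165
  2834^12=7005  2834^13=4317  2834^14=6453  2834^15=1691  2834^16=4096  2834^17=6552
  2834^18=7665  2834^19=4099  2834^20=6473  2834^21=6885  2834^22=7477  2834^23=3329
  2834^24=3867  2834^25=1141  2834^26=7138  2834^27=3675  2834^28=6197  2834^29=5572
  2834^30=2008
So 2834^30 ≡ 2008 (mod 8581), giving e = 30.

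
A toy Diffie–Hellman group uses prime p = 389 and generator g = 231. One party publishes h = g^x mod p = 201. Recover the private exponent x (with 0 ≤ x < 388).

149

Baby-step giant-step with m = ceil(sqrt(388)) = 20.
Baby table (231^j mod 389 for j=0..19):
  0:1  1:231  2:68  3:148  4:345  5:339  6:120  7:101
  8:380  9:255  10:166  11:224  12:7  13:61  14:87  15:258
  16:81  17:39  18:62  19:318
Giant step factor: 231^(-20) ≡ 142 (mod 389).
Scan 201·142^i mod 389 for i = 0, 1, …:
  i=0: 201   i=1: 145   i=2: 362   i=3: 56
  i=4: 172   i=5: 306   i=6: 273   i=7: 255
Match at i=7, j=9: x = 7·20 + 9 = 149.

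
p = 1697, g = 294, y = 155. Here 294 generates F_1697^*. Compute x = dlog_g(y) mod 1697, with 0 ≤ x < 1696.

Baby-step giant-step with m = ceil(sqrt(1696)) = 42.
Baby table (294^j mod 1697 for j=0..41):
  0:1  1:294  2:1586  3:1306  4:442  5:976  6:151  7:272
  8:209  9:354  10:559  11:1434  12:740  13:344  14:1013  15:847
  16:1256  17:1015  18:1435  19:1034  20:233  21:622  22:1289  23:535
  24:1166  25:10  26:1243  27:587  28:1181  29:1026  30:1275  31:1510
  32:1023  33:393  34:146  35:499  36:764  37:612  38:46  39:1645
  40:1682  41:681
Giant step factor: 294^(-42) ≡ 53 (mod 1697).
Scan 155·53^i mod 1697 for i = 0, 1, …:
  i=0: 155   i=1: 1427   i=2: 963   i=3: 129
  i=4: 49   i=5: 900   i=6: 184   i=7: 1267
  i=8: 968   i=9: 394     …   i=14: 536
  i=15: 1256
Match at i=15, j=16: x = 15·42 + 16 = 646.

646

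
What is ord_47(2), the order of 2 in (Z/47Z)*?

23

The order of 2 must divide p − 1 = 46 = 2 · 23.
Divisors: 1, 2, 23, 46.
Check each in increasing order: 2^1 ≡ 2;  2^2 ≡ 4;  2^23 ≡ 1.
Smallest exponent giving 1 is 23.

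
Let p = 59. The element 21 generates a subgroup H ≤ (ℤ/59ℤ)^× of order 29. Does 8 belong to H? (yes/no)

8 ∈ ⟨21⟩ iff 8^29 ≡ 1 (mod 59), since |⟨21⟩| = 29.
8^29 mod 59 = 58.
Since 58 ≠ 1, 8 does not lie in the subgroup.

no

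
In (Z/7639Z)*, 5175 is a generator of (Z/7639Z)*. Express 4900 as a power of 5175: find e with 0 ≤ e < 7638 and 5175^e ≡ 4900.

38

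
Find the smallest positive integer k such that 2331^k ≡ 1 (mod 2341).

2340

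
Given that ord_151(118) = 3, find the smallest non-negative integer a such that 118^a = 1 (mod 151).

0

Successive powers of 118 modulo 151:
  118^0=1
So 118^0 ≡ 1 (mod 151), giving a = 0.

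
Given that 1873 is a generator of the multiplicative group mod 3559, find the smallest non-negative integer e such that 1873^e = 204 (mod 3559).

110

Baby-step giant-step with m = ceil(sqrt(3558)) = 60.
Baby table (1873^j mod 3559 for j=0..59):
  0:1  1:1873  2:2514  3:165  4:2971  5:1966  6:2312  7:2632
  8:521  9:667  10:82  11:549  12:3285  13:2853  14:1610  15:1057
  16:957  17:2284  18:14  19:1309  20:3165  21:2310  22:2445  23:2611
  24:337  25:1258  26:176  27:2220  28:1148  29:568  30:3282  31:793
  32:1186  33:562  34:2721  35:3504  36:196  37:531  38:1602  39:309
  40:2199  41:964  42:1159  43:3376  44:2464  45:2608  46:1836  47:834
  48:3240  49:425  50:2368  51:750  52:2504  53:2789  54:2744  55:316
  56:1074  57:767  58:2314  59:2819
Giant step factor: 1873^(-60) ≡ 1826 (mod 3559).
Scan 204·1826^i mod 3559 for i = 0, 1, …:
  i=0: 204   i=1: 2368
Match at i=1, j=50: e = 1·60 + 50 = 110.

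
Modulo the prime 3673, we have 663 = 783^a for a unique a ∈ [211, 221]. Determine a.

Compute 783^211 mod 3673 = 837, then multiply by 783 repeatedly:
  783^211=837  783^212=1577  783^213=663
Found 663 at exponent 213.

213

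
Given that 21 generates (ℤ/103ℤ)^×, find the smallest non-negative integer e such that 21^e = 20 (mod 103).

59

Baby-step giant-step with m = ceil(sqrt(102)) = 11.
Baby table (21^j mod 103 for j=0..10):
  0:1  1:21  2:29  3:94  4:17  5:48  6:81  7:53
  8:83  9:95  10:38
Giant step factor: 21^(-11) ≡ 99 (mod 103).
Scan 20·99^i mod 103 for i = 0, 1, …:
  i=0: 20   i=1: 23   i=2: 11   i=3: 59
  i=4: 73   i=5: 17
Match at i=5, j=4: e = 5·11 + 4 = 59.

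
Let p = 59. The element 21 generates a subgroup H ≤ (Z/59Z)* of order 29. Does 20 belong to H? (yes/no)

yes

20 ∈ ⟨21⟩ iff 20^29 ≡ 1 (mod 59), since |⟨21⟩| = 29.
20^29 mod 59 = 1.
Since 1 = 1, 20 lies in the subgroup.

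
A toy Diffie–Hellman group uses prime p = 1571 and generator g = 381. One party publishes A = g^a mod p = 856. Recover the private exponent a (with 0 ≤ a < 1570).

1191

Baby-step giant-step with m = ceil(sqrt(1570)) = 40.
Baby table (381^j mod 1571 for j=0..39):
  0:1  1:381  2:629  3:857  4:1320  5:200  6:792  7:120
  8:161  9:72  10:725  11:1300  12:435  13:780  14:261  15:468
  16:785  17:595  18:471  19:357  20:911  21:1471  22:1175  23:1511
  24:705  25:1535  26:423  27:921  28:568  29:1181  30:655  31:1337
  32:393  33:488  34:550  35:607  36:330  37:50  38:198  39:30
Giant step factor: 381^(-40) ≡ 283 (mod 1571).
Scan 856·283^i mod 1571 for i = 0, 1, …:
  i=0: 856   i=1: 314   i=2: 886   i=3: 949
  i=4: 1497   i=5: 1052   i=6: 797   i=7: 898
  i=8: 1203   i=9: 1113     …   i=28: 793
  i=29: 1337
Match at i=29, j=31: a = 29·40 + 31 = 1191.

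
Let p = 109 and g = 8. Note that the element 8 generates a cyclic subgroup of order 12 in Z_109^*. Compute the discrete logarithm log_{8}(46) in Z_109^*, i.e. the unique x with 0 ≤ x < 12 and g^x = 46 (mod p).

Successive powers of 8 modulo 109:
  8^0=1  8^1=8  8^2=64  8^3=76  8^4=63  8^5=68
  8^6=108  8^7=101  8^8=45  8^9=33  8^10=46
So 8^10 ≡ 46 (mod 109), giving x = 10.

10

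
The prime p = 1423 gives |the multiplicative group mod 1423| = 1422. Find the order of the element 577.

474

The order of 577 must divide p − 1 = 1422 = 2 · 3^2 · 79.
Divisors: 1, 2, 3, 6, 9, 18, 79, 158, 237, 474, 711, 1422.
Check each in increasing order: 577^1 ≡ 577;  577^2 ≡ 1370;  577^3 ≡ 725;  577^6 ≡ 538;  577^9 ≡ 148;  577^18 ≡ 559;  577^79 ≡ 780;  577^158 ≡ 779;  577^237 ≡ 1422;  577^474 ≡ 1.
Smallest exponent giving 1 is 474.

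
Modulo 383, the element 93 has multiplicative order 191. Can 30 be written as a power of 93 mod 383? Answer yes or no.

no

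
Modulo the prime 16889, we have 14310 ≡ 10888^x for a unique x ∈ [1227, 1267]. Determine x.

Compute 10888^1227 mod 16889 = 15257, then multiply by 10888 repeatedly:
  10888^1227=15257  10888^1228=14901  10888^1229=6354  10888^1230=5008  10888^1231=9412
  10888^1232=12293  10888^1233=859  10888^1234=13175  10888^1235=11123  10888^1236=13094
  10888^1237=7423  10888^1238=7759  10888^1239=1214  10888^1240=10834  10888^1241=7816
  10888^1242=13826  10888^1243=5831  10888^1244=2177  10888^1245=7909  10888^1246=13070
  10888^1247=16335  10888^1248=14310
Found 14310 at exponent 1248.

1248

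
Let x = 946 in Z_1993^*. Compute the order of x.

1992

The order of 946 must divide p − 1 = 1992 = 2^3 · 3 · 83.
Divisors: 1, 2, 3, 4, 6, 8, 12, 24, 83, 166, 249, 332, 498, 664, 996, 1992.
Check each in increasing order: 946^1 ≡ 946;  946^2 ≡ 59;  946^3 ≡ 10;  946^4 ≡ 1488;  946^6 ≡ 100;  946^8 ≡ 1914;  946^12 ≡ 35;  946^24 ≡ 1225;  946^83 ≡ 1493;  946^166 ≡ 875;  946^249 ≡ 960;  946^332 ≡ 313;  946^498 ≡ 834;  946^664 ≡ 312;  946^996 ≡ 1992;  946^1992 ≡ 1.
Smallest exponent giving 1 is 1992.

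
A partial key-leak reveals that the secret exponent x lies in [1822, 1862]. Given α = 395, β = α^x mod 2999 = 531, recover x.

1837

Compute 395^1822 mod 2999 = 808, then multiply by 395 repeatedly:
  395^1822=808  395^1823=1266  395^1824=2236  395^1825=1514  395^1826=1229
  395^1827=2616  395^1828=1664  395^1829=499  395^1830=2170  395^1831=2435
  395^1832=2145  395^1833=1557  395^1834=220  395^1835=2928  395^1836=1945
  395^1837=531
Found 531 at exponent 1837.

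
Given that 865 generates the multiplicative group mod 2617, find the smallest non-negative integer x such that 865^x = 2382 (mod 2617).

2405

Baby-step giant-step with m = ceil(sqrt(2616)) = 52.
Baby table (865^j mod 2617 for j=0..51):
  0:1  1:865  2:2380  3:1738  4:1212  5:1580  6:626  7:2388
  8:807  9:1933  10:2399  11:2471  12:1943  13:581  14:101  15:1004
  16:2233  17:199  18:2030  19:2560  20:418  21:424  22:380  23:1575
  24:1535  25:956  26:2585  27:1107  28:2350  29:1958  30:471  31:1780
  32:904  33:2094  34:346  35:952  36:1742  37:2055  38:632  39:2344
  40:2002  41:1893  42:1820  43:1483  44:465  45:1824  46:2326  47:2134
  48:925  49:1940  50:603  51:812
Giant step factor: 865^(-52) ≡ 2594 (mod 2617).
Scan 2382·2594^i mod 2617 for i = 0, 1, …:
  i=0: 2382   i=1: 171   i=2: 1301   i=3: 1481
  i=4: 2575   i=5: 966   i=6: 1335   i=7: 699
  i=8: 2242   i=9: 774     …   i=45: 885
  i=46: 581
Match at i=46, j=13: x = 46·52 + 13 = 2405.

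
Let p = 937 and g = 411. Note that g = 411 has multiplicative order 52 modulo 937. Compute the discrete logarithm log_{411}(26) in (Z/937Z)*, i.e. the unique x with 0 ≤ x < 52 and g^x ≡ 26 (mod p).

Successive powers of 411 modulo 937:
  411^0=1  411^1=411  411^2=261  411^3=453  411^4=657  411^5=171
  411^6=6  411^7=592  411^8=629  411^9=844  411^10=194  411^11=89
  411^12=36  411^13=741  411^14=26
So 411^14 ≡ 26 (mod 937), giving x = 14.

14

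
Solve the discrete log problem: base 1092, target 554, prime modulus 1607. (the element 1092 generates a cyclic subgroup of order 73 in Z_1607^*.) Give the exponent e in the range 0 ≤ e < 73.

Baby-step giant-step with m = ceil(sqrt(73)) = 9.
Baby table (1092^j mod 1607 for j=0..8):
  0:1  1:1092  2:70  3:911  4:79  5:1097  6:709  7:1261
  8:1420
Giant step factor: 1092^(-9) ≡ 531 (mod 1607).
Scan 554·531^i mod 1607 for i = 0, 1, …:
  i=0: 554   i=1: 93   i=2: 1173   i=3: 954
  i=4: 369   i=5: 1492   i=6: 1
Match at i=6, j=0: e = 6·9 + 0 = 54.

54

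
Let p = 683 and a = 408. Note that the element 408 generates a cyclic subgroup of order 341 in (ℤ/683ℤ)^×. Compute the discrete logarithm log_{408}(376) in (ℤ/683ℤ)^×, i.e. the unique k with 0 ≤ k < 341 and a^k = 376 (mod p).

126

Baby-step giant-step with m = ceil(sqrt(341)) = 19.
Baby table (408^j mod 683 for j=0..18):
  0:1  1:408  2:495  3:475  4:511  5:173  6:235  7:260
  8:215  9:296  10:560  11:358  12:585  13:313  14:666  15:577
  16:464  17:121  18:192
Giant step factor: 408^(-19) ≡ 183 (mod 683).
Scan 376·183^i mod 683 for i = 0, 1, …:
  i=0: 376   i=1: 508   i=2: 76   i=3: 248
  i=4: 306   i=5: 675   i=6: 585
Match at i=6, j=12: k = 6·19 + 12 = 126.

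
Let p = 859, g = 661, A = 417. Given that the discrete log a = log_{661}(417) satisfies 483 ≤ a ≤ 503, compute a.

498

Compute 661^483 mod 859 = 552, then multiply by 661 repeatedly:
  661^483=552  661^484=656  661^485=680  661^486=223  661^487=514
  661^488=449  661^489=434  661^490=827  661^491=323  661^492=471
  661^493=373  661^494=20  661^495=335  661^496=672  661^497=89
  661^498=417
Found 417 at exponent 498.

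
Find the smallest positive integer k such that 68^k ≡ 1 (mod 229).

38

The order of 68 must divide p − 1 = 228 = 2^2 · 3 · 19.
Divisors: 1, 2, 3, 4, 6, 12, 19, 38, 57, 76, 114, 228.
Check each in increasing order: 68^1 ≡ 68;  68^2 ≡ 44;  68^3 ≡ 15;  68^4 ≡ 104;  68^6 ≡ 225;  68^12 ≡ 16;  68^19 ≡ 228;  68^38 ≡ 1.
Smallest exponent giving 1 is 38.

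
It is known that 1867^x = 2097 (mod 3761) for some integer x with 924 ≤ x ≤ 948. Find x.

944

Compute 1867^924 mod 3761 = 799, then multiply by 1867 repeatedly:
  1867^924=799  1867^925=2377  1867^926=3640  1867^927=3514  1867^928=1454
  1867^929=2937  1867^930=3602  1867^931=266  1867^932=170  1867^933=1466
  1867^934=2775  1867^935=2028  1867^936=2710  1867^937=1025  1867^938=3087
  1867^939=1577  1867^940=3157  1867^941=632  1867^942=2751  1867^943=2352
  1867^944=2097
Found 2097 at exponent 944.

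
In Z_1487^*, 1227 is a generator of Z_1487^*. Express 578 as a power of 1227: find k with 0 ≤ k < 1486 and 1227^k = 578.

654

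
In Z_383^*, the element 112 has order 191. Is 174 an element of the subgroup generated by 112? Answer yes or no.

174 ∈ ⟨112⟩ iff 174^191 ≡ 1 (mod 383), since |⟨112⟩| = 191.
174^191 mod 383 = 1.
Since 1 = 1, 174 lies in the subgroup.

yes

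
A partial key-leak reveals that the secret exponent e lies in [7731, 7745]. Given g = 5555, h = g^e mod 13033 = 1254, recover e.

7745

Compute 5555^7731 mod 13033 = 2574, then multiply by 5555 repeatedly:
  5555^7731=2574  5555^7732=1369  5555^7733=6556  5555^7734=4378  5555^7735=212
  5555^7736=4690  5555^7737=13016  5555^7738=9829  5555^7739=4858  5555^7740=7880
  5555^7741=8586  5555^7742=7483  5555^7743=5828  5555^7744=568  5555^7745=1254
Found 1254 at exponent 7745.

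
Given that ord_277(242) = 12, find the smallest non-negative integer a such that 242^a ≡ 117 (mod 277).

2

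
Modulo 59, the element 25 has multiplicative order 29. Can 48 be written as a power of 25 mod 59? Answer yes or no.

yes

48 ∈ ⟨25⟩ iff 48^29 ≡ 1 (mod 59), since |⟨25⟩| = 29.
48^29 mod 59 = 1.
Since 1 = 1, 48 lies in the subgroup.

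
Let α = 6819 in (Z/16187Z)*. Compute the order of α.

8093

The order of 6819 must divide p − 1 = 16186 = 2 · 8093.
Divisors: 1, 2, 8093, 16186.
Check each in increasing order: 6819^1 ≡ 6819;  6819^2 ≡ 9697;  6819^8093 ≡ 1.
Smallest exponent giving 1 is 8093.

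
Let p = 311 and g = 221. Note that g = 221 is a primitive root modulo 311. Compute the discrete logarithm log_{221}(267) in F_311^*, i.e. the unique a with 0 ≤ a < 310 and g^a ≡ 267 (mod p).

Baby-step giant-step with m = ceil(sqrt(310)) = 18.
Baby table (221^j mod 311 for j=0..17):
  0:1  1:221  2:14  3:295  4:196  5:87  6:256  7:285
  8:163  9:258  10:105  11:191  12:226  13:186  14:54  15:116
  16:134  17:69
Giant step factor: 221^(-18) ≡ 280 (mod 311).
Scan 267·280^i mod 311 for i = 0, 1, …:
  i=0: 267   i=1: 120   i=2: 12   i=3: 250
  i=4: 25   i=5: 158   i=6: 78   i=7: 70
  i=8: 7   i=9: 94   i=10: 196
Match at i=10, j=4: a = 10·18 + 4 = 184.

184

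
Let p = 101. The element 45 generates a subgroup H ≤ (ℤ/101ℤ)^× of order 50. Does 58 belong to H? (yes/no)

58 ∈ ⟨45⟩ iff 58^50 ≡ 1 (mod 101), since |⟨45⟩| = 50.
58^50 mod 101 = 1.
Since 1 = 1, 58 lies in the subgroup.

yes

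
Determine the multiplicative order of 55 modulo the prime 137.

136

The order of 55 must divide p − 1 = 136 = 2^3 · 17.
Divisors: 1, 2, 4, 8, 17, 34, 68, 136.
Check each in increasing order: 55^1 ≡ 55;  55^2 ≡ 11;  55^4 ≡ 121;  55^8 ≡ 119;  55^17 ≡ 10;  55^34 ≡ 100;  55^68 ≡ 136;  55^136 ≡ 1.
Smallest exponent giving 1 is 136.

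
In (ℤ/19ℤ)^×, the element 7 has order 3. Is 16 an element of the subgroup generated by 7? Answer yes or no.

16 ∈ ⟨7⟩ iff 16^3 ≡ 1 (mod 19), since |⟨7⟩| = 3.
16^3 mod 19 = 11.
Since 11 ≠ 1, 16 does not lie in the subgroup.

no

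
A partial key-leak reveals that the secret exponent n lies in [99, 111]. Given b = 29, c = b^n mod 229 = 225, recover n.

108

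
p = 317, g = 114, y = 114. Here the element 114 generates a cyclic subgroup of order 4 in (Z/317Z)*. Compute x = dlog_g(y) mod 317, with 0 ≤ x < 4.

Successive powers of 114 modulo 317:
  114^0=1  114^1=114
So 114^1 ≡ 114 (mod 317), giving x = 1.

1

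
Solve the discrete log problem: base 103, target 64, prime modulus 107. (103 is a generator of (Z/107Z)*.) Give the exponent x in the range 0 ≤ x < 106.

56

Baby-step giant-step with m = ceil(sqrt(106)) = 11.
Baby table (103^j mod 107 for j=0..10):
  0:1  1:103  2:16  3:43  4:42  5:46  6:30  7:94
  8:52  9:6  10:83
Giant step factor: 103^(-11) ≡ 68 (mod 107).
Scan 64·68^i mod 107 for i = 0, 1, …:
  i=0: 64   i=1: 72   i=2: 81   i=3: 51
  i=4: 44   i=5: 103
Match at i=5, j=1: x = 5·11 + 1 = 56.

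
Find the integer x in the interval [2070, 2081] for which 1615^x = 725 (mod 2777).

Compute 1615^2070 mod 2777 = 1095, then multiply by 1615 repeatedly:
  1615^2070=1095  1615^2071=2253  1615^2072=725
Found 725 at exponent 2072.

2072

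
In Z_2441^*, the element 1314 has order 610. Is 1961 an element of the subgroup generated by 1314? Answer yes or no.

1961 ∈ ⟨1314⟩ iff 1961^610 ≡ 1 (mod 2441), since |⟨1314⟩| = 610.
1961^610 mod 2441 = 1769.
Since 1769 ≠ 1, 1961 does not lie in the subgroup.

no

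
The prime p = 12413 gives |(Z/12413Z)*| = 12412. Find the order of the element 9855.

6206

The order of 9855 must divide p − 1 = 12412 = 2^2 · 29 · 107.
Divisors: 1, 2, 4, 29, 58, 107, 116, 214, 428, 3103, 6206, 12412.
Check each in increasing order: 9855^1 ≡ 9855;  9855^2 ≡ 1713;  9855^4 ≡ 4901;  9855^29 ≡ 510;  9855^58 ≡ 11840;  9855^107 ≡ 6465;  9855^116 ≡ 5591;  9855^214 ≡ 1654;  9855^428 ≡ 4856;  9855^3103 ≡ 12412;  9855^6206 ≡ 1.
Smallest exponent giving 1 is 6206.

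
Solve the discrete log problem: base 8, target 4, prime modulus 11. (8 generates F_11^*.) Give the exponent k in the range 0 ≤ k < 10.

4

Successive powers of 8 modulo 11:
  8^0=1  8^1=8  8^2=9  8^3=6  8^4=4
So 8^4 ≡ 4 (mod 11), giving k = 4.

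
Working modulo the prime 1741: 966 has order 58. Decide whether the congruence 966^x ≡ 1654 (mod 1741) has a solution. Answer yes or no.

yes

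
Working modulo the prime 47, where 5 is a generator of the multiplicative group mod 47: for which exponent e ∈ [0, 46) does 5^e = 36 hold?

30

Successive powers of 5 modulo 47:
  5^0=1  5^1=5  5^2=25  5^3=31  5^4=14  5^5=23
  5^6=21  5^7=11  5^8=8  5^9=40  5^10=12  5^11=13
  5^12=18  5^13=43  5^14=27  5^15=41  5^16=17  5^17=38
  5^18=2  5^19=10  5^20=3  5^21=15  5^22=28  5^23=46
  5^24=42  5^25=22  5^26=16  5^27=33  5^28=24  5^29=26
  5^30=36
So 5^30 ≡ 36 (mod 47), giving e = 30.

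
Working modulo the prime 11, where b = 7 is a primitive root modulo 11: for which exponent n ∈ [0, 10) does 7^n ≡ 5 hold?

Successive powers of 7 modulo 11:
  7^0=1  7^1=7  7^2=5
So 7^2 ≡ 5 (mod 11), giving n = 2.

2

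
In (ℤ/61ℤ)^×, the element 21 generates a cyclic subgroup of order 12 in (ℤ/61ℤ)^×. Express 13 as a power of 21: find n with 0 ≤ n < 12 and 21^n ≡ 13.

4

Successive powers of 21 modulo 61:
  21^0=1  21^1=21  21^2=14  21^3=50  21^4=13
So 21^4 ≡ 13 (mod 61), giving n = 4.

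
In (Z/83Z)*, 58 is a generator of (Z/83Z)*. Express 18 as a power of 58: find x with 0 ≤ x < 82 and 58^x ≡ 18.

Baby-step giant-step with m = ceil(sqrt(82)) = 10.
Baby table (58^j mod 83 for j=0..9):
  0:1  1:58  2:44  3:62  4:27  5:72  6:26  7:14
  8:65  9:35
Giant step factor: 58^(-10) ≡ 59 (mod 83).
Scan 18·59^i mod 83 for i = 0, 1, …:
  i=0: 18   i=1: 66   i=2: 76   i=3: 2
  i=4: 35
Match at i=4, j=9: x = 4·10 + 9 = 49.

49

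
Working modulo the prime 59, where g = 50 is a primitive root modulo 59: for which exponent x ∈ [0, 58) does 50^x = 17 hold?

12

Baby-step giant-step with m = ceil(sqrt(58)) = 8.
Baby table (50^j mod 59 for j=0..7):
  0:1  1:50  2:22  3:38  4:12  5:10  6:28  7:43
Giant step factor: 50^(-8) ≡ 25 (mod 59).
Scan 17·25^i mod 59 for i = 0, 1, …:
  i=0: 17   i=1: 12
Match at i=1, j=4: x = 1·8 + 4 = 12.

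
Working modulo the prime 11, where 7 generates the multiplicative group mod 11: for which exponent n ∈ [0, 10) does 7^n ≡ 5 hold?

Successive powers of 7 modulo 11:
  7^0=1  7^1=7  7^2=5
So 7^2 ≡ 5 (mod 11), giving n = 2.

2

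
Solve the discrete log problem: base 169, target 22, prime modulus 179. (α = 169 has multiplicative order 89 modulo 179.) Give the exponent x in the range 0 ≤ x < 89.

11

Successive powers of 169 modulo 179:
  169^0=1  169^1=169  169^2=100  169^3=74  169^4=155  169^5=61
  169^6=106  169^7=14  169^8=39  169^9=147  169^10=141  169^11=22
So 169^11 ≡ 22 (mod 179), giving x = 11.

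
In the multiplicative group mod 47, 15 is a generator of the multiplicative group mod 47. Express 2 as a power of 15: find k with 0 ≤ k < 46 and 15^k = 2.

14

Baby-step giant-step with m = ceil(sqrt(46)) = 7.
Baby table (15^j mod 47 for j=0..6):
  0:1  1:15  2:37  3:38  4:6  5:43  6:34
Giant step factor: 15^(-7) ≡ 20 (mod 47).
Scan 2·20^i mod 47 for i = 0, 1, …:
  i=0: 2   i=1: 40   i=2: 1
Match at i=2, j=0: k = 2·7 + 0 = 14.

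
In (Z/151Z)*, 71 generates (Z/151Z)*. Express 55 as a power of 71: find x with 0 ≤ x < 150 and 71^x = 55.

Baby-step giant-step with m = ceil(sqrt(150)) = 13.
Baby table (71^j mod 151 for j=0..12):
  0:1  1:71  2:58  3:41  4:42  5:113  6:20  7:61
  8:103  9:65  10:85  11:146  12:98
Giant step factor: 71^(-13) ≡ 63 (mod 151).
Scan 55·63^i mod 151 for i = 0, 1, …:
  i=0: 55   i=1: 143   i=2: 100   i=3: 109
  i=4: 72   i=5: 6   i=6: 76   i=7: 107
  i=8: 97   i=9: 71
Match at i=9, j=1: x = 9·13 + 1 = 118.

118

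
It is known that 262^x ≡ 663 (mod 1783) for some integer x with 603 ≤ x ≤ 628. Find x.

610

Compute 262^603 mod 1783 = 1690, then multiply by 262 repeatedly:
  262^603=1690  262^604=596  262^605=1031  262^606=889  262^607=1128
  262^608=1341  262^609=91  262^610=663
Found 663 at exponent 610.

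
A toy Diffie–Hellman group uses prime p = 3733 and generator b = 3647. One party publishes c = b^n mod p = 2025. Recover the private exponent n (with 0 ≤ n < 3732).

Baby-step giant-step with m = ceil(sqrt(3732)) = 62.
Baby table (3647^j mod 3733 for j=0..61):
  0:1  1:3647  2:3663  3:2287  4:1167  5:429  6:436  7:3567
  8:3077  9:421  10:1124  11:394  12:3446  13:2284  14:1425  15:639
  16:1041  17:66  18:1790  19:2846  20:1622  21:2362  22:2183  23:2645
  24:243  25:1500  26:1655  27:3257  28:3606  29:3456  30:1424  31:725
  32:1111  33:1512  34:623  35:2417  36:1186  37:2528  38:2839  39:2224
  40:2852  41:1106  42:1942  43:973  44:2181  45:2817  46:383  47:659
  48:3054  49:2399  50:2734  51:55  52:2736  53:3616  54:2596  55:724
  56:1197  57:1582  58:2069  59:1250  60:757  61:2092
Giant step factor: 3647^(-62) ≡ 2569 (mod 3733).
Scan 2025·2569^i mod 3733 for i = 0, 1, …:
  i=0: 2025   i=1: 2156   i=2: 2725   i=3: 1150
  i=4: 1547   i=5: 2331   i=6: 607   i=7: 2722
  i=8: 909   i=9: 2096     …   i=14: 2280
  i=15: 243
Match at i=15, j=24: n = 15·62 + 24 = 954.

954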